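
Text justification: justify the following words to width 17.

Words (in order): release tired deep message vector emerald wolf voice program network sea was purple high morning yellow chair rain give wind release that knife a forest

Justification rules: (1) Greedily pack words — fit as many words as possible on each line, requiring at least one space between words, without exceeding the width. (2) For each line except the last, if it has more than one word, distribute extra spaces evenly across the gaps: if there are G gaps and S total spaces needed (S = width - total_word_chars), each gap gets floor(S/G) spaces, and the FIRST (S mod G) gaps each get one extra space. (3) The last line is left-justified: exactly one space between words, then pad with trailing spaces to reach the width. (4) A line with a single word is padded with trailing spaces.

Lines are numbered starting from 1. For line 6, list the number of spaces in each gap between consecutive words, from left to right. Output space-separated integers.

Answer: 3 2

Derivation:
Line 1: ['release', 'tired'] (min_width=13, slack=4)
Line 2: ['deep', 'message'] (min_width=12, slack=5)
Line 3: ['vector', 'emerald'] (min_width=14, slack=3)
Line 4: ['wolf', 'voice'] (min_width=10, slack=7)
Line 5: ['program', 'network'] (min_width=15, slack=2)
Line 6: ['sea', 'was', 'purple'] (min_width=14, slack=3)
Line 7: ['high', 'morning'] (min_width=12, slack=5)
Line 8: ['yellow', 'chair', 'rain'] (min_width=17, slack=0)
Line 9: ['give', 'wind', 'release'] (min_width=17, slack=0)
Line 10: ['that', 'knife', 'a'] (min_width=12, slack=5)
Line 11: ['forest'] (min_width=6, slack=11)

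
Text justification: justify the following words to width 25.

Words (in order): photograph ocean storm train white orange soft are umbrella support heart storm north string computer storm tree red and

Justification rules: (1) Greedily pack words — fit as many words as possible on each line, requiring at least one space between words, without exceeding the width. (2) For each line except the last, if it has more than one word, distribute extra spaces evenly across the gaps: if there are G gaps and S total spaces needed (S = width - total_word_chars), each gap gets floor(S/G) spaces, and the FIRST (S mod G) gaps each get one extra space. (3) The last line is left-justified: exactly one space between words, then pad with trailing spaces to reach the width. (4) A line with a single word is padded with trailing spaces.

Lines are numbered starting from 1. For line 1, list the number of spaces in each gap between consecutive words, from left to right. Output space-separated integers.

Line 1: ['photograph', 'ocean', 'storm'] (min_width=22, slack=3)
Line 2: ['train', 'white', 'orange', 'soft'] (min_width=23, slack=2)
Line 3: ['are', 'umbrella', 'support'] (min_width=20, slack=5)
Line 4: ['heart', 'storm', 'north', 'string'] (min_width=24, slack=1)
Line 5: ['computer', 'storm', 'tree', 'red'] (min_width=23, slack=2)
Line 6: ['and'] (min_width=3, slack=22)

Answer: 3 2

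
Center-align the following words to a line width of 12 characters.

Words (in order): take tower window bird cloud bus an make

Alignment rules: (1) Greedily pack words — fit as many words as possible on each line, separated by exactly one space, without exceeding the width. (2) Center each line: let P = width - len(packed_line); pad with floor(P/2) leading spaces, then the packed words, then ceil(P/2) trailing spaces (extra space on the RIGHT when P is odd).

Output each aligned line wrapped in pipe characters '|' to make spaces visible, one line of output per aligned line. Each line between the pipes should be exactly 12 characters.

Answer: | take tower |
|window bird |
|cloud bus an|
|    make    |

Derivation:
Line 1: ['take', 'tower'] (min_width=10, slack=2)
Line 2: ['window', 'bird'] (min_width=11, slack=1)
Line 3: ['cloud', 'bus', 'an'] (min_width=12, slack=0)
Line 4: ['make'] (min_width=4, slack=8)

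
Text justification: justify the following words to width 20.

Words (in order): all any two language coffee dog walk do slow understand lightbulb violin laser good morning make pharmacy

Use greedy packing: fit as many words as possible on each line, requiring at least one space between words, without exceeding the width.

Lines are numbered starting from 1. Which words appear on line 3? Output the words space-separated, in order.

Answer: slow understand

Derivation:
Line 1: ['all', 'any', 'two', 'language'] (min_width=20, slack=0)
Line 2: ['coffee', 'dog', 'walk', 'do'] (min_width=18, slack=2)
Line 3: ['slow', 'understand'] (min_width=15, slack=5)
Line 4: ['lightbulb', 'violin'] (min_width=16, slack=4)
Line 5: ['laser', 'good', 'morning'] (min_width=18, slack=2)
Line 6: ['make', 'pharmacy'] (min_width=13, slack=7)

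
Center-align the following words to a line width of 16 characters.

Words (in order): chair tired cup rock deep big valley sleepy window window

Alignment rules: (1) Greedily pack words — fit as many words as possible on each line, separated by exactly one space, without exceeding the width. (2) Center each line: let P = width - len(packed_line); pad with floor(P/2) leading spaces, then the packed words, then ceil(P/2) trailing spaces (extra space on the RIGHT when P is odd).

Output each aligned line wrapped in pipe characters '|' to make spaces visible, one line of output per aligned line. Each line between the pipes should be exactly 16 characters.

Line 1: ['chair', 'tired', 'cup'] (min_width=15, slack=1)
Line 2: ['rock', 'deep', 'big'] (min_width=13, slack=3)
Line 3: ['valley', 'sleepy'] (min_width=13, slack=3)
Line 4: ['window', 'window'] (min_width=13, slack=3)

Answer: |chair tired cup |
| rock deep big  |
| valley sleepy  |
| window window  |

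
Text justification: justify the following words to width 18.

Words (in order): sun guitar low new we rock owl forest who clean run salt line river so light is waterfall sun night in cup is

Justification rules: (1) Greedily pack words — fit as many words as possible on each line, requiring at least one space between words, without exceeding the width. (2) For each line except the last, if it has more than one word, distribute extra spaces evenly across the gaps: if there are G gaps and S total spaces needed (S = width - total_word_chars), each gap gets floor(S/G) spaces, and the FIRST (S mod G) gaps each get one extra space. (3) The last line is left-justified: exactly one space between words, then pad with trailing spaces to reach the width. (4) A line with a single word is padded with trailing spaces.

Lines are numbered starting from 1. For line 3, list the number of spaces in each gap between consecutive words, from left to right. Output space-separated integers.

Answer: 1 1 1

Derivation:
Line 1: ['sun', 'guitar', 'low', 'new'] (min_width=18, slack=0)
Line 2: ['we', 'rock', 'owl', 'forest'] (min_width=18, slack=0)
Line 3: ['who', 'clean', 'run', 'salt'] (min_width=18, slack=0)
Line 4: ['line', 'river', 'so'] (min_width=13, slack=5)
Line 5: ['light', 'is', 'waterfall'] (min_width=18, slack=0)
Line 6: ['sun', 'night', 'in', 'cup'] (min_width=16, slack=2)
Line 7: ['is'] (min_width=2, slack=16)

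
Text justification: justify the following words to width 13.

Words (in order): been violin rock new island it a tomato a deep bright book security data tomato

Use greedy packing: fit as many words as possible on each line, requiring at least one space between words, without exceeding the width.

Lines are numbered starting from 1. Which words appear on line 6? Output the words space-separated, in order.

Line 1: ['been', 'violin'] (min_width=11, slack=2)
Line 2: ['rock', 'new'] (min_width=8, slack=5)
Line 3: ['island', 'it', 'a'] (min_width=11, slack=2)
Line 4: ['tomato', 'a', 'deep'] (min_width=13, slack=0)
Line 5: ['bright', 'book'] (min_width=11, slack=2)
Line 6: ['security', 'data'] (min_width=13, slack=0)
Line 7: ['tomato'] (min_width=6, slack=7)

Answer: security data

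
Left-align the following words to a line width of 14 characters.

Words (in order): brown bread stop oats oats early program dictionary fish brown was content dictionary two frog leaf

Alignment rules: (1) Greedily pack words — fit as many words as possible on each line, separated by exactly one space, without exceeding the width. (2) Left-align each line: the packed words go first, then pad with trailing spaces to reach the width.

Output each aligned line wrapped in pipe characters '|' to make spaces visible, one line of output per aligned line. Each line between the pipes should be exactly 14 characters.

Answer: |brown bread   |
|stop oats oats|
|early program |
|dictionary    |
|fish brown was|
|content       |
|dictionary two|
|frog leaf     |

Derivation:
Line 1: ['brown', 'bread'] (min_width=11, slack=3)
Line 2: ['stop', 'oats', 'oats'] (min_width=14, slack=0)
Line 3: ['early', 'program'] (min_width=13, slack=1)
Line 4: ['dictionary'] (min_width=10, slack=4)
Line 5: ['fish', 'brown', 'was'] (min_width=14, slack=0)
Line 6: ['content'] (min_width=7, slack=7)
Line 7: ['dictionary', 'two'] (min_width=14, slack=0)
Line 8: ['frog', 'leaf'] (min_width=9, slack=5)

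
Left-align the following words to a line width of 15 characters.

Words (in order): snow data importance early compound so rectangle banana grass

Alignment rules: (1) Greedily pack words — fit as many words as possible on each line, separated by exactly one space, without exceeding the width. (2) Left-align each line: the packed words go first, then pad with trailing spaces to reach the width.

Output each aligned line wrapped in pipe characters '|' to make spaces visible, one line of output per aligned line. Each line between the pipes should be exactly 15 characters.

Answer: |snow data      |
|importance     |
|early compound |
|so rectangle   |
|banana grass   |

Derivation:
Line 1: ['snow', 'data'] (min_width=9, slack=6)
Line 2: ['importance'] (min_width=10, slack=5)
Line 3: ['early', 'compound'] (min_width=14, slack=1)
Line 4: ['so', 'rectangle'] (min_width=12, slack=3)
Line 5: ['banana', 'grass'] (min_width=12, slack=3)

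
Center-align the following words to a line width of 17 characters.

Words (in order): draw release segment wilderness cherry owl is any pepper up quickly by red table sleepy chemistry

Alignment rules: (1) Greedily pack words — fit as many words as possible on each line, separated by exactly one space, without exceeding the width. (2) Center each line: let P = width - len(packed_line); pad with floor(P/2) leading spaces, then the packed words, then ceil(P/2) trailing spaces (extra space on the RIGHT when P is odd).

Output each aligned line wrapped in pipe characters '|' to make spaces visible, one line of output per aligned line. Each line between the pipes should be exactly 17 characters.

Line 1: ['draw', 'release'] (min_width=12, slack=5)
Line 2: ['segment'] (min_width=7, slack=10)
Line 3: ['wilderness', 'cherry'] (min_width=17, slack=0)
Line 4: ['owl', 'is', 'any', 'pepper'] (min_width=17, slack=0)
Line 5: ['up', 'quickly', 'by', 'red'] (min_width=17, slack=0)
Line 6: ['table', 'sleepy'] (min_width=12, slack=5)
Line 7: ['chemistry'] (min_width=9, slack=8)

Answer: |  draw release   |
|     segment     |
|wilderness cherry|
|owl is any pepper|
|up quickly by red|
|  table sleepy   |
|    chemistry    |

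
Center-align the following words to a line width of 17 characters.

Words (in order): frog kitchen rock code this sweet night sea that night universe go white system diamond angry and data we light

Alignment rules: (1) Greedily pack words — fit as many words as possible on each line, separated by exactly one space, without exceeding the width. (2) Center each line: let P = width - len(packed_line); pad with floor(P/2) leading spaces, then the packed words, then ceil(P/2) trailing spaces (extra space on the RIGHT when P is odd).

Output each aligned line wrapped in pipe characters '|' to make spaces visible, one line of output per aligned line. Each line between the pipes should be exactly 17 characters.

Answer: |frog kitchen rock|
| code this sweet |
| night sea that  |
|night universe go|
|  white system   |
|diamond angry and|
|  data we light  |

Derivation:
Line 1: ['frog', 'kitchen', 'rock'] (min_width=17, slack=0)
Line 2: ['code', 'this', 'sweet'] (min_width=15, slack=2)
Line 3: ['night', 'sea', 'that'] (min_width=14, slack=3)
Line 4: ['night', 'universe', 'go'] (min_width=17, slack=0)
Line 5: ['white', 'system'] (min_width=12, slack=5)
Line 6: ['diamond', 'angry', 'and'] (min_width=17, slack=0)
Line 7: ['data', 'we', 'light'] (min_width=13, slack=4)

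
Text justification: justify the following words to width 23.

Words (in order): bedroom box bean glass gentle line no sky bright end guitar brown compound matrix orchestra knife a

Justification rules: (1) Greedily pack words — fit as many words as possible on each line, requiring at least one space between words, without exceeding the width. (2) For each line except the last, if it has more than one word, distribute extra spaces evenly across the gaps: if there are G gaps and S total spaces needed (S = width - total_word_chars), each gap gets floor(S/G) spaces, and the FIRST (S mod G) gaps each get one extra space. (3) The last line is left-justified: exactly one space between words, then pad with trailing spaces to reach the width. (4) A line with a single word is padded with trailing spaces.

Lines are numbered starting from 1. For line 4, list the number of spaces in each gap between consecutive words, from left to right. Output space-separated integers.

Line 1: ['bedroom', 'box', 'bean', 'glass'] (min_width=22, slack=1)
Line 2: ['gentle', 'line', 'no', 'sky'] (min_width=18, slack=5)
Line 3: ['bright', 'end', 'guitar', 'brown'] (min_width=23, slack=0)
Line 4: ['compound', 'matrix'] (min_width=15, slack=8)
Line 5: ['orchestra', 'knife', 'a'] (min_width=17, slack=6)

Answer: 9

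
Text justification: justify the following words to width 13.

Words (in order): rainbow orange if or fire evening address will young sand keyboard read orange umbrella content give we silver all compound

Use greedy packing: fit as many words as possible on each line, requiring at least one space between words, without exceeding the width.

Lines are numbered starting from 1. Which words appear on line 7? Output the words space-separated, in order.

Line 1: ['rainbow'] (min_width=7, slack=6)
Line 2: ['orange', 'if', 'or'] (min_width=12, slack=1)
Line 3: ['fire', 'evening'] (min_width=12, slack=1)
Line 4: ['address', 'will'] (min_width=12, slack=1)
Line 5: ['young', 'sand'] (min_width=10, slack=3)
Line 6: ['keyboard', 'read'] (min_width=13, slack=0)
Line 7: ['orange'] (min_width=6, slack=7)
Line 8: ['umbrella'] (min_width=8, slack=5)
Line 9: ['content', 'give'] (min_width=12, slack=1)
Line 10: ['we', 'silver', 'all'] (min_width=13, slack=0)
Line 11: ['compound'] (min_width=8, slack=5)

Answer: orange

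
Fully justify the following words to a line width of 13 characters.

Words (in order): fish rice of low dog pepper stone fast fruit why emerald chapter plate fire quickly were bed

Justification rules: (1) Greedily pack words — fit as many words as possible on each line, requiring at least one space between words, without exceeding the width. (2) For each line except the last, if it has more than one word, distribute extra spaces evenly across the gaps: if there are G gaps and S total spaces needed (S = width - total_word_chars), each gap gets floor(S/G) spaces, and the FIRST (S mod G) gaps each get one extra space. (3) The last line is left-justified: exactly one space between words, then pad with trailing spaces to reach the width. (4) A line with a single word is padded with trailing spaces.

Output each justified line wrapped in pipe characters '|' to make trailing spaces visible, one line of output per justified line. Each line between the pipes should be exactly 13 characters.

Line 1: ['fish', 'rice', 'of'] (min_width=12, slack=1)
Line 2: ['low', 'dog'] (min_width=7, slack=6)
Line 3: ['pepper', 'stone'] (min_width=12, slack=1)
Line 4: ['fast', 'fruit'] (min_width=10, slack=3)
Line 5: ['why', 'emerald'] (min_width=11, slack=2)
Line 6: ['chapter', 'plate'] (min_width=13, slack=0)
Line 7: ['fire', 'quickly'] (min_width=12, slack=1)
Line 8: ['were', 'bed'] (min_width=8, slack=5)

Answer: |fish  rice of|
|low       dog|
|pepper  stone|
|fast    fruit|
|why   emerald|
|chapter plate|
|fire  quickly|
|were bed     |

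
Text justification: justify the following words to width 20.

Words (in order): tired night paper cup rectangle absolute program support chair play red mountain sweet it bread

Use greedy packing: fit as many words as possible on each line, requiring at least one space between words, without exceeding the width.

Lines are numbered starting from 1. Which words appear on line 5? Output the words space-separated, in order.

Line 1: ['tired', 'night', 'paper'] (min_width=17, slack=3)
Line 2: ['cup', 'rectangle'] (min_width=13, slack=7)
Line 3: ['absolute', 'program'] (min_width=16, slack=4)
Line 4: ['support', 'chair', 'play'] (min_width=18, slack=2)
Line 5: ['red', 'mountain', 'sweet'] (min_width=18, slack=2)
Line 6: ['it', 'bread'] (min_width=8, slack=12)

Answer: red mountain sweet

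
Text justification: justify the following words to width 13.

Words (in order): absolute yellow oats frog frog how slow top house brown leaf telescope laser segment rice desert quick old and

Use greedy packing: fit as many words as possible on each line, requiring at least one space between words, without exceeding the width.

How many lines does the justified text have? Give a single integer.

Line 1: ['absolute'] (min_width=8, slack=5)
Line 2: ['yellow', 'oats'] (min_width=11, slack=2)
Line 3: ['frog', 'frog', 'how'] (min_width=13, slack=0)
Line 4: ['slow', 'top'] (min_width=8, slack=5)
Line 5: ['house', 'brown'] (min_width=11, slack=2)
Line 6: ['leaf'] (min_width=4, slack=9)
Line 7: ['telescope'] (min_width=9, slack=4)
Line 8: ['laser', 'segment'] (min_width=13, slack=0)
Line 9: ['rice', 'desert'] (min_width=11, slack=2)
Line 10: ['quick', 'old', 'and'] (min_width=13, slack=0)
Total lines: 10

Answer: 10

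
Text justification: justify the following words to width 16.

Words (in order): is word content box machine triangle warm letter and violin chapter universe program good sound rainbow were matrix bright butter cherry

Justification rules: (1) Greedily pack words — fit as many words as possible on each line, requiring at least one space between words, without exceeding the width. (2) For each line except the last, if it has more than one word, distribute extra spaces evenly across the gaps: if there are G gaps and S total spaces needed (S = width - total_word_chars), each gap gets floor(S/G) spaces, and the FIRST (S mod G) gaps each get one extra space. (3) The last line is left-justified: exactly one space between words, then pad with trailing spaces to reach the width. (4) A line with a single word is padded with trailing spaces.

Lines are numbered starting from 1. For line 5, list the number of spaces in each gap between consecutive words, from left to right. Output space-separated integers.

Line 1: ['is', 'word', 'content'] (min_width=15, slack=1)
Line 2: ['box', 'machine'] (min_width=11, slack=5)
Line 3: ['triangle', 'warm'] (min_width=13, slack=3)
Line 4: ['letter', 'and'] (min_width=10, slack=6)
Line 5: ['violin', 'chapter'] (min_width=14, slack=2)
Line 6: ['universe', 'program'] (min_width=16, slack=0)
Line 7: ['good', 'sound'] (min_width=10, slack=6)
Line 8: ['rainbow', 'were'] (min_width=12, slack=4)
Line 9: ['matrix', 'bright'] (min_width=13, slack=3)
Line 10: ['butter', 'cherry'] (min_width=13, slack=3)

Answer: 3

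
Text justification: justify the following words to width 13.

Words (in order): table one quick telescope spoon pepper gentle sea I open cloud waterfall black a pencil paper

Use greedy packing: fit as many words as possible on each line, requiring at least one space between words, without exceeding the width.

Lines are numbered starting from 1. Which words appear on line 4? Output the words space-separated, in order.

Line 1: ['table', 'one'] (min_width=9, slack=4)
Line 2: ['quick'] (min_width=5, slack=8)
Line 3: ['telescope'] (min_width=9, slack=4)
Line 4: ['spoon', 'pepper'] (min_width=12, slack=1)
Line 5: ['gentle', 'sea', 'I'] (min_width=12, slack=1)
Line 6: ['open', 'cloud'] (min_width=10, slack=3)
Line 7: ['waterfall'] (min_width=9, slack=4)
Line 8: ['black', 'a'] (min_width=7, slack=6)
Line 9: ['pencil', 'paper'] (min_width=12, slack=1)

Answer: spoon pepper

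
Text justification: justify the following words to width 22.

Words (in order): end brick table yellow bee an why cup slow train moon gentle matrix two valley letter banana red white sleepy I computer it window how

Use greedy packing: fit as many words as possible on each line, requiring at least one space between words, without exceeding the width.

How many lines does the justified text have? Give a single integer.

Answer: 7

Derivation:
Line 1: ['end', 'brick', 'table', 'yellow'] (min_width=22, slack=0)
Line 2: ['bee', 'an', 'why', 'cup', 'slow'] (min_width=19, slack=3)
Line 3: ['train', 'moon', 'gentle'] (min_width=17, slack=5)
Line 4: ['matrix', 'two', 'valley'] (min_width=17, slack=5)
Line 5: ['letter', 'banana', 'red'] (min_width=17, slack=5)
Line 6: ['white', 'sleepy', 'I'] (min_width=14, slack=8)
Line 7: ['computer', 'it', 'window', 'how'] (min_width=22, slack=0)
Total lines: 7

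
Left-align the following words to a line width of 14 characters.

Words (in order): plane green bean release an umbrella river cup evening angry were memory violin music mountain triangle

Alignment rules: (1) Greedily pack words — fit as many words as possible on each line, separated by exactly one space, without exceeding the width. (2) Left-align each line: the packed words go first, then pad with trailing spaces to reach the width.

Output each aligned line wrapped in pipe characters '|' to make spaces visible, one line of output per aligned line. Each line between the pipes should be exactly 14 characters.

Line 1: ['plane', 'green'] (min_width=11, slack=3)
Line 2: ['bean', 'release'] (min_width=12, slack=2)
Line 3: ['an', 'umbrella'] (min_width=11, slack=3)
Line 4: ['river', 'cup'] (min_width=9, slack=5)
Line 5: ['evening', 'angry'] (min_width=13, slack=1)
Line 6: ['were', 'memory'] (min_width=11, slack=3)
Line 7: ['violin', 'music'] (min_width=12, slack=2)
Line 8: ['mountain'] (min_width=8, slack=6)
Line 9: ['triangle'] (min_width=8, slack=6)

Answer: |plane green   |
|bean release  |
|an umbrella   |
|river cup     |
|evening angry |
|were memory   |
|violin music  |
|mountain      |
|triangle      |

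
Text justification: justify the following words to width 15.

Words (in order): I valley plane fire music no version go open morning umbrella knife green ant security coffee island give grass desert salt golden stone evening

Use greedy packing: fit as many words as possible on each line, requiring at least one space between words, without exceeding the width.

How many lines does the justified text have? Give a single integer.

Line 1: ['I', 'valley', 'plane'] (min_width=14, slack=1)
Line 2: ['fire', 'music', 'no'] (min_width=13, slack=2)
Line 3: ['version', 'go', 'open'] (min_width=15, slack=0)
Line 4: ['morning'] (min_width=7, slack=8)
Line 5: ['umbrella', 'knife'] (min_width=14, slack=1)
Line 6: ['green', 'ant'] (min_width=9, slack=6)
Line 7: ['security', 'coffee'] (min_width=15, slack=0)
Line 8: ['island', 'give'] (min_width=11, slack=4)
Line 9: ['grass', 'desert'] (min_width=12, slack=3)
Line 10: ['salt', 'golden'] (min_width=11, slack=4)
Line 11: ['stone', 'evening'] (min_width=13, slack=2)
Total lines: 11

Answer: 11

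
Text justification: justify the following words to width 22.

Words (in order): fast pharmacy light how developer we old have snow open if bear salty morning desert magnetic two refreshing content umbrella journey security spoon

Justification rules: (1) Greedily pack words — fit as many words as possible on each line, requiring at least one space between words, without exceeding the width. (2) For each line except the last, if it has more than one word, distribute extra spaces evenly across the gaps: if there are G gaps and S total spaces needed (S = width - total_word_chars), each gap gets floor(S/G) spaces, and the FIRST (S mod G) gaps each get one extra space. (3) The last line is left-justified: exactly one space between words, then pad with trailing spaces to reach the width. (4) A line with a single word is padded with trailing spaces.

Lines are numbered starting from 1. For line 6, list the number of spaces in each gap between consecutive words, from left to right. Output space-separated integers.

Answer: 5

Derivation:
Line 1: ['fast', 'pharmacy', 'light'] (min_width=19, slack=3)
Line 2: ['how', 'developer', 'we', 'old'] (min_width=20, slack=2)
Line 3: ['have', 'snow', 'open', 'if', 'bear'] (min_width=22, slack=0)
Line 4: ['salty', 'morning', 'desert'] (min_width=20, slack=2)
Line 5: ['magnetic', 'two'] (min_width=12, slack=10)
Line 6: ['refreshing', 'content'] (min_width=18, slack=4)
Line 7: ['umbrella', 'journey'] (min_width=16, slack=6)
Line 8: ['security', 'spoon'] (min_width=14, slack=8)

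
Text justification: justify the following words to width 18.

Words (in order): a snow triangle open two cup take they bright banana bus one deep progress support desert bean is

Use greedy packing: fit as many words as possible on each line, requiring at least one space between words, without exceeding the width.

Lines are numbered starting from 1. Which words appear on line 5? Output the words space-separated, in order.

Line 1: ['a', 'snow', 'triangle'] (min_width=15, slack=3)
Line 2: ['open', 'two', 'cup', 'take'] (min_width=17, slack=1)
Line 3: ['they', 'bright', 'banana'] (min_width=18, slack=0)
Line 4: ['bus', 'one', 'deep'] (min_width=12, slack=6)
Line 5: ['progress', 'support'] (min_width=16, slack=2)
Line 6: ['desert', 'bean', 'is'] (min_width=14, slack=4)

Answer: progress support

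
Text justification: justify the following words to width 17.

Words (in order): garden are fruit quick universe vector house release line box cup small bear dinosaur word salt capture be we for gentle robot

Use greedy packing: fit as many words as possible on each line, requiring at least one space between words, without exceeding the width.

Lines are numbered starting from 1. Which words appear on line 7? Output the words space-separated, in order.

Line 1: ['garden', 'are', 'fruit'] (min_width=16, slack=1)
Line 2: ['quick', 'universe'] (min_width=14, slack=3)
Line 3: ['vector', 'house'] (min_width=12, slack=5)
Line 4: ['release', 'line', 'box'] (min_width=16, slack=1)
Line 5: ['cup', 'small', 'bear'] (min_width=14, slack=3)
Line 6: ['dinosaur', 'word'] (min_width=13, slack=4)
Line 7: ['salt', 'capture', 'be'] (min_width=15, slack=2)
Line 8: ['we', 'for', 'gentle'] (min_width=13, slack=4)
Line 9: ['robot'] (min_width=5, slack=12)

Answer: salt capture be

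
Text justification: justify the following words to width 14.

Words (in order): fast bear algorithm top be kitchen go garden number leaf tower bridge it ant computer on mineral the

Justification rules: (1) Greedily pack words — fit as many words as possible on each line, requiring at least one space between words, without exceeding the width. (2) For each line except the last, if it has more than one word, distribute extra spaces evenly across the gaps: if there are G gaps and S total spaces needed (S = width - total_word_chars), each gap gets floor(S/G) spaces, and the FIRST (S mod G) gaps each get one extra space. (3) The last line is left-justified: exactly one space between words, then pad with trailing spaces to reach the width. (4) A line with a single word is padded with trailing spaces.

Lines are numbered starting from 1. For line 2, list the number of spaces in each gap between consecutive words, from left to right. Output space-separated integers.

Line 1: ['fast', 'bear'] (min_width=9, slack=5)
Line 2: ['algorithm', 'top'] (min_width=13, slack=1)
Line 3: ['be', 'kitchen', 'go'] (min_width=13, slack=1)
Line 4: ['garden', 'number'] (min_width=13, slack=1)
Line 5: ['leaf', 'tower'] (min_width=10, slack=4)
Line 6: ['bridge', 'it', 'ant'] (min_width=13, slack=1)
Line 7: ['computer', 'on'] (min_width=11, slack=3)
Line 8: ['mineral', 'the'] (min_width=11, slack=3)

Answer: 2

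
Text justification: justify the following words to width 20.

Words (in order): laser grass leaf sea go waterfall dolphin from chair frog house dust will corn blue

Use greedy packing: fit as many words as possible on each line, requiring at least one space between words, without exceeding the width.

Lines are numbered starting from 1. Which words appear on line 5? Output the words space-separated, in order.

Line 1: ['laser', 'grass', 'leaf', 'sea'] (min_width=20, slack=0)
Line 2: ['go', 'waterfall', 'dolphin'] (min_width=20, slack=0)
Line 3: ['from', 'chair', 'frog'] (min_width=15, slack=5)
Line 4: ['house', 'dust', 'will', 'corn'] (min_width=20, slack=0)
Line 5: ['blue'] (min_width=4, slack=16)

Answer: blue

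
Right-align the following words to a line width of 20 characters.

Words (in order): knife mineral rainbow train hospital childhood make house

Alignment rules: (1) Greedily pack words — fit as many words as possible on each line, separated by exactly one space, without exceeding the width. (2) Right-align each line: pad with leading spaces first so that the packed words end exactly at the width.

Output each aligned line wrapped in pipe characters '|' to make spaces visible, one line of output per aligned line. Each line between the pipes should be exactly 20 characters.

Line 1: ['knife', 'mineral'] (min_width=13, slack=7)
Line 2: ['rainbow', 'train'] (min_width=13, slack=7)
Line 3: ['hospital', 'childhood'] (min_width=18, slack=2)
Line 4: ['make', 'house'] (min_width=10, slack=10)

Answer: |       knife mineral|
|       rainbow train|
|  hospital childhood|
|          make house|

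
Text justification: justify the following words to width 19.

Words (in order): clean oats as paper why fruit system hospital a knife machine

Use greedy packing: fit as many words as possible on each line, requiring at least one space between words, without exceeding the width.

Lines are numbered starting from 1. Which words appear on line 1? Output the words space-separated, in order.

Answer: clean oats as paper

Derivation:
Line 1: ['clean', 'oats', 'as', 'paper'] (min_width=19, slack=0)
Line 2: ['why', 'fruit', 'system'] (min_width=16, slack=3)
Line 3: ['hospital', 'a', 'knife'] (min_width=16, slack=3)
Line 4: ['machine'] (min_width=7, slack=12)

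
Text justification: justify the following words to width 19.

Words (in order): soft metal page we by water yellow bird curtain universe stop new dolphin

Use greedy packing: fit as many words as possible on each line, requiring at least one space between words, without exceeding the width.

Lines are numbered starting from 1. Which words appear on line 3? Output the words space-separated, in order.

Line 1: ['soft', 'metal', 'page', 'we'] (min_width=18, slack=1)
Line 2: ['by', 'water', 'yellow'] (min_width=15, slack=4)
Line 3: ['bird', 'curtain'] (min_width=12, slack=7)
Line 4: ['universe', 'stop', 'new'] (min_width=17, slack=2)
Line 5: ['dolphin'] (min_width=7, slack=12)

Answer: bird curtain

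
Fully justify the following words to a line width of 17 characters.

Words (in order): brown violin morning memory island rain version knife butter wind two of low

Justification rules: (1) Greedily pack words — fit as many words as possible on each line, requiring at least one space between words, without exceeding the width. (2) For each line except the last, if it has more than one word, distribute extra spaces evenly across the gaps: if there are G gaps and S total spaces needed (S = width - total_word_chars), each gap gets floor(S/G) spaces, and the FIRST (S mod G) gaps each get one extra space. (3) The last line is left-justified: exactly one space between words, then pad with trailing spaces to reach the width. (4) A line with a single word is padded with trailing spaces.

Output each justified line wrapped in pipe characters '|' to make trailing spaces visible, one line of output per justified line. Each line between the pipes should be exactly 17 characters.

Line 1: ['brown', 'violin'] (min_width=12, slack=5)
Line 2: ['morning', 'memory'] (min_width=14, slack=3)
Line 3: ['island', 'rain'] (min_width=11, slack=6)
Line 4: ['version', 'knife'] (min_width=13, slack=4)
Line 5: ['butter', 'wind', 'two'] (min_width=15, slack=2)
Line 6: ['of', 'low'] (min_width=6, slack=11)

Answer: |brown      violin|
|morning    memory|
|island       rain|
|version     knife|
|butter  wind  two|
|of low           |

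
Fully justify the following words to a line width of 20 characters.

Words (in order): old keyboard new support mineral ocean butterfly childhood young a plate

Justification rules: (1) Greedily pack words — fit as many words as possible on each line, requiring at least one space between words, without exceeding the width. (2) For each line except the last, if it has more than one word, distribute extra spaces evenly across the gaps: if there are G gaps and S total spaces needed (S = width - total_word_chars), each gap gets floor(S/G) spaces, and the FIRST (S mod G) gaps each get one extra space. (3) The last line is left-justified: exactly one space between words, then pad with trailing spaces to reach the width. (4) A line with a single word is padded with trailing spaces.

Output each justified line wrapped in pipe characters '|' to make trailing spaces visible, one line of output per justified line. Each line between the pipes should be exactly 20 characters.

Answer: |old   keyboard   new|
|support      mineral|
|ocean      butterfly|
|childhood   young  a|
|plate               |

Derivation:
Line 1: ['old', 'keyboard', 'new'] (min_width=16, slack=4)
Line 2: ['support', 'mineral'] (min_width=15, slack=5)
Line 3: ['ocean', 'butterfly'] (min_width=15, slack=5)
Line 4: ['childhood', 'young', 'a'] (min_width=17, slack=3)
Line 5: ['plate'] (min_width=5, slack=15)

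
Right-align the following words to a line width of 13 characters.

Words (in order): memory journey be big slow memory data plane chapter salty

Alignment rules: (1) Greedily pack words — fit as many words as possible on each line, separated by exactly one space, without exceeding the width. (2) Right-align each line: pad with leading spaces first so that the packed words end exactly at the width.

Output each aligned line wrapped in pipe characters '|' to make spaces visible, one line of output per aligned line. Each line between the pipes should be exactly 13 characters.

Answer: |       memory|
|   journey be|
|     big slow|
|  memory data|
|plane chapter|
|        salty|

Derivation:
Line 1: ['memory'] (min_width=6, slack=7)
Line 2: ['journey', 'be'] (min_width=10, slack=3)
Line 3: ['big', 'slow'] (min_width=8, slack=5)
Line 4: ['memory', 'data'] (min_width=11, slack=2)
Line 5: ['plane', 'chapter'] (min_width=13, slack=0)
Line 6: ['salty'] (min_width=5, slack=8)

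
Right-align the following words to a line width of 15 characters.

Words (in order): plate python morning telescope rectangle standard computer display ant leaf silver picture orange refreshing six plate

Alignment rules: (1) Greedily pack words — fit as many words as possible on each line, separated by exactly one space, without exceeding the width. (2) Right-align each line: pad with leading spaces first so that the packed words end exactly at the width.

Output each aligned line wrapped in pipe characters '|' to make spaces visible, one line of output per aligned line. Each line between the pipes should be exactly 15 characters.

Answer: |   plate python|
|        morning|
|      telescope|
|      rectangle|
|       standard|
|       computer|
|    display ant|
|    leaf silver|
| picture orange|
| refreshing six|
|          plate|

Derivation:
Line 1: ['plate', 'python'] (min_width=12, slack=3)
Line 2: ['morning'] (min_width=7, slack=8)
Line 3: ['telescope'] (min_width=9, slack=6)
Line 4: ['rectangle'] (min_width=9, slack=6)
Line 5: ['standard'] (min_width=8, slack=7)
Line 6: ['computer'] (min_width=8, slack=7)
Line 7: ['display', 'ant'] (min_width=11, slack=4)
Line 8: ['leaf', 'silver'] (min_width=11, slack=4)
Line 9: ['picture', 'orange'] (min_width=14, slack=1)
Line 10: ['refreshing', 'six'] (min_width=14, slack=1)
Line 11: ['plate'] (min_width=5, slack=10)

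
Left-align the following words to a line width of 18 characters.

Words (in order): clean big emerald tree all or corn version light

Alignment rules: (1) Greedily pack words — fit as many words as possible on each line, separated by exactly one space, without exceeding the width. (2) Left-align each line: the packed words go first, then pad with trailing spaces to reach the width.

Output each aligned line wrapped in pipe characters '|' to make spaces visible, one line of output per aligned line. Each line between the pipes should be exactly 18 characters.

Answer: |clean big emerald |
|tree all or corn  |
|version light     |

Derivation:
Line 1: ['clean', 'big', 'emerald'] (min_width=17, slack=1)
Line 2: ['tree', 'all', 'or', 'corn'] (min_width=16, slack=2)
Line 3: ['version', 'light'] (min_width=13, slack=5)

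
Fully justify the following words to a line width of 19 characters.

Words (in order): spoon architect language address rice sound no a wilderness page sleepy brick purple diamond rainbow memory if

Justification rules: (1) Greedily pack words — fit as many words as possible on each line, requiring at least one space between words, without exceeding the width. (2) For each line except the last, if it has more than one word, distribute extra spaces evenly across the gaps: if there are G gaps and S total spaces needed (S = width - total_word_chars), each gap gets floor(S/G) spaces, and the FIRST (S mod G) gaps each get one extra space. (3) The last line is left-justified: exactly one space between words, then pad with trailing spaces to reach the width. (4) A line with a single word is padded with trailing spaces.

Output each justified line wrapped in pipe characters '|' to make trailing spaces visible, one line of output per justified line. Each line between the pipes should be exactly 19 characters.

Line 1: ['spoon', 'architect'] (min_width=15, slack=4)
Line 2: ['language', 'address'] (min_width=16, slack=3)
Line 3: ['rice', 'sound', 'no', 'a'] (min_width=15, slack=4)
Line 4: ['wilderness', 'page'] (min_width=15, slack=4)
Line 5: ['sleepy', 'brick', 'purple'] (min_width=19, slack=0)
Line 6: ['diamond', 'rainbow'] (min_width=15, slack=4)
Line 7: ['memory', 'if'] (min_width=9, slack=10)

Answer: |spoon     architect|
|language    address|
|rice   sound  no  a|
|wilderness     page|
|sleepy brick purple|
|diamond     rainbow|
|memory if          |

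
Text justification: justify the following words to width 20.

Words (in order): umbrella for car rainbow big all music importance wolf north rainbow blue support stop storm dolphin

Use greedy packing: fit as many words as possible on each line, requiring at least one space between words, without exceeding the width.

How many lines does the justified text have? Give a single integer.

Line 1: ['umbrella', 'for', 'car'] (min_width=16, slack=4)
Line 2: ['rainbow', 'big', 'all'] (min_width=15, slack=5)
Line 3: ['music', 'importance'] (min_width=16, slack=4)
Line 4: ['wolf', 'north', 'rainbow'] (min_width=18, slack=2)
Line 5: ['blue', 'support', 'stop'] (min_width=17, slack=3)
Line 6: ['storm', 'dolphin'] (min_width=13, slack=7)
Total lines: 6

Answer: 6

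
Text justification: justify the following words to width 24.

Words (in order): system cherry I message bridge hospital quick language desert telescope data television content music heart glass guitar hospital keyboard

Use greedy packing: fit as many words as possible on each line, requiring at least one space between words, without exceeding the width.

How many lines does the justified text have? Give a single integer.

Answer: 7

Derivation:
Line 1: ['system', 'cherry', 'I', 'message'] (min_width=23, slack=1)
Line 2: ['bridge', 'hospital', 'quick'] (min_width=21, slack=3)
Line 3: ['language', 'desert'] (min_width=15, slack=9)
Line 4: ['telescope', 'data'] (min_width=14, slack=10)
Line 5: ['television', 'content', 'music'] (min_width=24, slack=0)
Line 6: ['heart', 'glass', 'guitar'] (min_width=18, slack=6)
Line 7: ['hospital', 'keyboard'] (min_width=17, slack=7)
Total lines: 7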